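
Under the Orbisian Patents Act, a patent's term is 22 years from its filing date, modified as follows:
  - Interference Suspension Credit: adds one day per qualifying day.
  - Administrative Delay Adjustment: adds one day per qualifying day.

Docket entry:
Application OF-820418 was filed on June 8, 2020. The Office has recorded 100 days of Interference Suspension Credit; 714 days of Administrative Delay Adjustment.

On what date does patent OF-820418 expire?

Base term: filing date + 22 years → 8 June 2042.
Interference Suspension Credit: +100 days → 16 September 2042.
Administrative Delay Adjustment: +714 days → 30 August 2044.

2044-08-30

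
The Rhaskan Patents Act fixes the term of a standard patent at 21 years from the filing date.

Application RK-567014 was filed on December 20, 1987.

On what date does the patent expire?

December 20, 2008

Filing date + 21 years → 20 December 2008.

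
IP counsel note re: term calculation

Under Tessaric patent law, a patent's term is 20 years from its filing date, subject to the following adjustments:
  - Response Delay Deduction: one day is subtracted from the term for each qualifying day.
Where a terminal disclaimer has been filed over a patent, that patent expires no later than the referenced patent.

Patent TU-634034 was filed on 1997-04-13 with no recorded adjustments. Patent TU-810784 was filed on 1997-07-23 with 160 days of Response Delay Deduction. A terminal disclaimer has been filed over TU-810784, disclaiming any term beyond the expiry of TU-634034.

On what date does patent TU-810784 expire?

February 13, 2017

Natural term of TU-810784:
  Base: filing + 20 years → 23 July 2017.
  Response Delay Deduction: −160 days → 13 February 2017.
Expiry of referenced patent TU-634034:
  Base: filing + 20 years → 13 April 2017.
Terminal disclaimer: TU-810784 expires on the earlier of 13 February 2017 and 13 April 2017.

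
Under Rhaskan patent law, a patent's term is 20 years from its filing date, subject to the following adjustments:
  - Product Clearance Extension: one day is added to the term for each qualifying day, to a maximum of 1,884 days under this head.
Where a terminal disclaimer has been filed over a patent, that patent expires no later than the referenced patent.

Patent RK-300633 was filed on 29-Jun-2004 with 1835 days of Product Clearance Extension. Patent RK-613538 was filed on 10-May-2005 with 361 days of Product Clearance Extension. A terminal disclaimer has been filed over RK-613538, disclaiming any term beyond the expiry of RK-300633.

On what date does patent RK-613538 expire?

Natural term of RK-613538:
  Base: filing + 20 years → 10 May 2025.
  Product Clearance Extension: 361 days (within the 1884-day cap) → +361 days → 6 May 2026.
Expiry of referenced patent RK-300633:
  Base: filing + 20 years → 29 June 2024.
  Product Clearance Extension: 1835 days (within the 1884-day cap) → +1835 days → 8 July 2029.
Terminal disclaimer: RK-613538 expires on the earlier of 6 May 2026 and 8 July 2029.

May 6, 2026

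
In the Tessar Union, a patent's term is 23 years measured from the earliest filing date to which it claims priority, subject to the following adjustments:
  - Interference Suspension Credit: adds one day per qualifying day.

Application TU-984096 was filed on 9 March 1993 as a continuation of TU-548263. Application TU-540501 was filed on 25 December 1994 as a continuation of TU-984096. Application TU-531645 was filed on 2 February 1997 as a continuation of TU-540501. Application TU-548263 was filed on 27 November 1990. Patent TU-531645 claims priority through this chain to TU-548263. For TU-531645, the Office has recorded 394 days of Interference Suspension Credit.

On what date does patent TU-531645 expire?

December 26, 2014

Earliest priority filing: 27 November 1990.
Base term: 27 November 1990 + 23 years → 27 November 2013.
Interference Suspension Credit: +394 days → 26 December 2014.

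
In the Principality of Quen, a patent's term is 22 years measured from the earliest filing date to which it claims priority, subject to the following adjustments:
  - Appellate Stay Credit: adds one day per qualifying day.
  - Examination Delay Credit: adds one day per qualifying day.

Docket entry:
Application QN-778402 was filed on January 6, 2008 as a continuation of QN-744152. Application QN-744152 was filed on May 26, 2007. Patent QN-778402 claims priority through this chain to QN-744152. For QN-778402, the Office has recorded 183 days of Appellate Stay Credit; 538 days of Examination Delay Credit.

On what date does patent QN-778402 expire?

2031-05-17

Earliest priority filing: 26 May 2007.
Base term: 26 May 2007 + 22 years → 26 May 2029.
Appellate Stay Credit: +183 days → 25 November 2029.
Examination Delay Credit: +538 days → 17 May 2031.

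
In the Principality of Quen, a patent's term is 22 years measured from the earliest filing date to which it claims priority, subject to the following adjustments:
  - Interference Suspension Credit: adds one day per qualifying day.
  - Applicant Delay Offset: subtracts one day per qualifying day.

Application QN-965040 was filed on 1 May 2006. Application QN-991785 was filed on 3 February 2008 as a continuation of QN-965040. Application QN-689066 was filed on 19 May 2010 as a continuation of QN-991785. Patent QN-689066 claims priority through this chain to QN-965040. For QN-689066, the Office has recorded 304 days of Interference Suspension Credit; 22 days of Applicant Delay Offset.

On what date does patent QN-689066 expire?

February 7, 2029

Earliest priority filing: 1 May 2006.
Base term: 1 May 2006 + 22 years → 1 May 2028.
Interference Suspension Credit: +304 days → 1 March 2029.
Applicant Delay Offset: −22 days → 7 February 2029.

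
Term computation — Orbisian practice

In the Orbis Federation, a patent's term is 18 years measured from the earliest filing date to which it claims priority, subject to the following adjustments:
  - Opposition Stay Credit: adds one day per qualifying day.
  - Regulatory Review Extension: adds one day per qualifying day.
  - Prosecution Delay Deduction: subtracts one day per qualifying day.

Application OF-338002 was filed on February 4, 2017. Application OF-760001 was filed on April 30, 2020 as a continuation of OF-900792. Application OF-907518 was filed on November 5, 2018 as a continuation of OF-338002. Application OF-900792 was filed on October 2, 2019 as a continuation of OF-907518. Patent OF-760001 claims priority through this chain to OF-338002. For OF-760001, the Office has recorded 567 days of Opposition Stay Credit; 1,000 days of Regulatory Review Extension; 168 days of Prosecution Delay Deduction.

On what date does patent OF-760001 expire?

2038-12-04

Earliest priority filing: 4 February 2017.
Base term: 4 February 2017 + 18 years → 4 February 2035.
Opposition Stay Credit: +567 days → 24 August 2036.
Regulatory Review Extension: +1000 days → 21 May 2039.
Prosecution Delay Deduction: −168 days → 4 December 2038.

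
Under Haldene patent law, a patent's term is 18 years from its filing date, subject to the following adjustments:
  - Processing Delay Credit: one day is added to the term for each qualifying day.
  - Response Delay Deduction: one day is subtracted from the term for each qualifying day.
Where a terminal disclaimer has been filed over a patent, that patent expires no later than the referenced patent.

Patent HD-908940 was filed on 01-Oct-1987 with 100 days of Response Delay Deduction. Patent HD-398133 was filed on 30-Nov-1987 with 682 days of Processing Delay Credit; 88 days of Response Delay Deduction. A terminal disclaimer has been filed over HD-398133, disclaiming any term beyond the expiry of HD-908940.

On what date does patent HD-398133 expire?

2005-06-23

Natural term of HD-398133:
  Base: filing + 18 years → 30 November 2005.
  Processing Delay Credit: +682 days → 13 October 2007.
  Response Delay Deduction: −88 days → 17 July 2007.
Expiry of referenced patent HD-908940:
  Base: filing + 18 years → 1 October 2005.
  Response Delay Deduction: −100 days → 23 June 2005.
Terminal disclaimer: HD-398133 expires on the earlier of 17 July 2007 and 23 June 2005.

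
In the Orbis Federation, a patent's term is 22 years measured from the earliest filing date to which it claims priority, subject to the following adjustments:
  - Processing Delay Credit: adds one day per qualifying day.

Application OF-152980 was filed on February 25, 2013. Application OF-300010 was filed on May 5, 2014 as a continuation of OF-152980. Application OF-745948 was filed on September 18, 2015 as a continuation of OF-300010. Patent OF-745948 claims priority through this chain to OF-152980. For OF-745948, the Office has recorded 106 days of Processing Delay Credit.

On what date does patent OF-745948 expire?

June 11, 2035

Earliest priority filing: 25 February 2013.
Base term: 25 February 2013 + 22 years → 25 February 2035.
Processing Delay Credit: +106 days → 11 June 2035.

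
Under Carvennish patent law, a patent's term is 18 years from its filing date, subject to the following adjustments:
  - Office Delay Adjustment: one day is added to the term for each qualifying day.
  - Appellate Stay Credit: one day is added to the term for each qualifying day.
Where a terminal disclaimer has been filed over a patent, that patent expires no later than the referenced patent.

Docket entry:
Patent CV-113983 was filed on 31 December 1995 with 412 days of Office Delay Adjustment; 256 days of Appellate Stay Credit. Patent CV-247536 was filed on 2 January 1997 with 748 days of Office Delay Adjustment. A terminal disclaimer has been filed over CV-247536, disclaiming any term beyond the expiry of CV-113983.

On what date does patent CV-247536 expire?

October 30, 2015

Natural term of CV-247536:
  Base: filing + 18 years → 2 January 2015.
  Office Delay Adjustment: +748 days → 19 January 2017.
Expiry of referenced patent CV-113983:
  Base: filing + 18 years → 31 December 2013.
  Office Delay Adjustment: +412 days → 16 February 2015.
  Appellate Stay Credit: +256 days → 30 October 2015.
Terminal disclaimer: CV-247536 expires on the earlier of 19 January 2017 and 30 October 2015.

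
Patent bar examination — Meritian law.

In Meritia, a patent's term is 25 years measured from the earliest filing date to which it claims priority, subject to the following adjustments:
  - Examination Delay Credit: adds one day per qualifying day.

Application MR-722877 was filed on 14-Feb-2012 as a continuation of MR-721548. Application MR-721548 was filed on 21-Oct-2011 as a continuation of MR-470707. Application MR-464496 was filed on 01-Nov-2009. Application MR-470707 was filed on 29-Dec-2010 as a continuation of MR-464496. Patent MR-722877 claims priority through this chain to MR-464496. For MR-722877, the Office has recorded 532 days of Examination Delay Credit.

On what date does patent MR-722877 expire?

2036-04-16

Earliest priority filing: 1 November 2009.
Base term: 1 November 2009 + 25 years → 1 November 2034.
Examination Delay Credit: +532 days → 16 April 2036.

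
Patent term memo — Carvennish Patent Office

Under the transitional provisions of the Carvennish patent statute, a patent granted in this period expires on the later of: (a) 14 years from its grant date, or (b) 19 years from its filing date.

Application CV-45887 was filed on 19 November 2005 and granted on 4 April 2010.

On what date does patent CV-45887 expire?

(a) grant + 14 years → 4 April 2024.
(b) filing + 19 years → 19 November 2024.
Later of the two: 19 November 2024.

2024-11-19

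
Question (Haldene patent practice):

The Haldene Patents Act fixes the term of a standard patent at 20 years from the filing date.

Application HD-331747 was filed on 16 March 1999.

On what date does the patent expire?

Filing date + 20 years → 16 March 2019.

2019-03-16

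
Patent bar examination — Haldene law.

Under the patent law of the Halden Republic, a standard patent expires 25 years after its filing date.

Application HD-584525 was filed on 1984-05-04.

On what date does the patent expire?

Filing date + 25 years → 4 May 2009.

2009-05-04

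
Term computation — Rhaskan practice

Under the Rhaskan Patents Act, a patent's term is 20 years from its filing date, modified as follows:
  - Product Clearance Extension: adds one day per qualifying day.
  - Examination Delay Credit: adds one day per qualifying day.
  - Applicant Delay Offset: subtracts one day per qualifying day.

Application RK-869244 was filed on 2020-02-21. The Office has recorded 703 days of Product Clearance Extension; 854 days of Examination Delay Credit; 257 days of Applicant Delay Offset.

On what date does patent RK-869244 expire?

Base term: filing date + 20 years → 21 February 2040.
Product Clearance Extension: +703 days → 24 January 2042.
Examination Delay Credit: +854 days → 27 May 2044.
Applicant Delay Offset: −257 days → 13 September 2043.

September 13, 2043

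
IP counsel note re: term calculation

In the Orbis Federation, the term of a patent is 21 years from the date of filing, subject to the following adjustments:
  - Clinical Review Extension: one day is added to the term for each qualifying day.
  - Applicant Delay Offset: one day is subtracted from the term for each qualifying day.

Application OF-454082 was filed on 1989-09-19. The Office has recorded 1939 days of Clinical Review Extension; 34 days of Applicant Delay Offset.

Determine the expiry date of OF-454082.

2015-12-07

Base term: filing date + 21 years → 19 September 2010.
Clinical Review Extension: +1939 days → 10 January 2016.
Applicant Delay Offset: −34 days → 7 December 2015.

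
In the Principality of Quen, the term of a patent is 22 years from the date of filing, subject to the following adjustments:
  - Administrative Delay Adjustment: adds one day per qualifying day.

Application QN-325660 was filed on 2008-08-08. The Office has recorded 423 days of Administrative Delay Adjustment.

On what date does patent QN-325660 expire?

October 5, 2031

Base term: filing date + 22 years → 8 August 2030.
Administrative Delay Adjustment: +423 days → 5 October 2031.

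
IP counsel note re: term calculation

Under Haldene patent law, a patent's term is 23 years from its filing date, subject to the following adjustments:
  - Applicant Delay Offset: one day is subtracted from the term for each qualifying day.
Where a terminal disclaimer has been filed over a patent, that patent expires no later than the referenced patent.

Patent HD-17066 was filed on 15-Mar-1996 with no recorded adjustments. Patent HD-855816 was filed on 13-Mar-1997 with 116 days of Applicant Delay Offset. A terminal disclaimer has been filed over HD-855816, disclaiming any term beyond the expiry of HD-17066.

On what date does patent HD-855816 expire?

Natural term of HD-855816:
  Base: filing + 23 years → 13 March 2020.
  Applicant Delay Offset: −116 days → 18 November 2019.
Expiry of referenced patent HD-17066:
  Base: filing + 23 years → 15 March 2019.
Terminal disclaimer: HD-855816 expires on the earlier of 18 November 2019 and 15 March 2019.

March 15, 2019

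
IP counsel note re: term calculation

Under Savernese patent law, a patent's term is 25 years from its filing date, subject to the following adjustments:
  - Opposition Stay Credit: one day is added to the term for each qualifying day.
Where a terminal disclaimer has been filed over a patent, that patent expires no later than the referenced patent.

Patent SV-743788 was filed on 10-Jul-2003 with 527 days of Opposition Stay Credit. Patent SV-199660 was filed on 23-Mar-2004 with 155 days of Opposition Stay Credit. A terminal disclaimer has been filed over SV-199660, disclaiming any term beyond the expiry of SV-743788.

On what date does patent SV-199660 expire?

August 25, 2029

Natural term of SV-199660:
  Base: filing + 25 years → 23 March 2029.
  Opposition Stay Credit: +155 days → 25 August 2029.
Expiry of referenced patent SV-743788:
  Base: filing + 25 years → 10 July 2028.
  Opposition Stay Credit: +527 days → 19 December 2029.
Terminal disclaimer: SV-199660 expires on the earlier of 25 August 2029 and 19 December 2029.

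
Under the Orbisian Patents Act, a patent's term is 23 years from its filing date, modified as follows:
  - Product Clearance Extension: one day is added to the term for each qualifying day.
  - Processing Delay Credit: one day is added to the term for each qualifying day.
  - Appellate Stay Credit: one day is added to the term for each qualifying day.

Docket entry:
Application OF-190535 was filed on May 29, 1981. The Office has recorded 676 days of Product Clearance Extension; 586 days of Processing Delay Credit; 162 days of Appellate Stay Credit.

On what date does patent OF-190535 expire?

April 22, 2008

Base term: filing date + 23 years → 29 May 2004.
Product Clearance Extension: +676 days → 5 April 2006.
Processing Delay Credit: +586 days → 12 November 2007.
Appellate Stay Credit: +162 days → 22 April 2008.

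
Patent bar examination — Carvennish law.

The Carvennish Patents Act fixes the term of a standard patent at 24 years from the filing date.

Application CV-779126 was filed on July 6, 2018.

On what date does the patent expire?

2042-07-06

Filing date + 24 years → 6 July 2042.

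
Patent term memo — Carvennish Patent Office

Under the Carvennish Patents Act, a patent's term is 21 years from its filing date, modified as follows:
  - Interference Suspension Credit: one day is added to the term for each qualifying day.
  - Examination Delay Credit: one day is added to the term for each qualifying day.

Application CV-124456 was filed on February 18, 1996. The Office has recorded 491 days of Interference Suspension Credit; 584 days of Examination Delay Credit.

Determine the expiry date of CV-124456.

January 29, 2020

Base term: filing date + 21 years → 18 February 2017.
Interference Suspension Credit: +491 days → 24 June 2018.
Examination Delay Credit: +584 days → 29 January 2020.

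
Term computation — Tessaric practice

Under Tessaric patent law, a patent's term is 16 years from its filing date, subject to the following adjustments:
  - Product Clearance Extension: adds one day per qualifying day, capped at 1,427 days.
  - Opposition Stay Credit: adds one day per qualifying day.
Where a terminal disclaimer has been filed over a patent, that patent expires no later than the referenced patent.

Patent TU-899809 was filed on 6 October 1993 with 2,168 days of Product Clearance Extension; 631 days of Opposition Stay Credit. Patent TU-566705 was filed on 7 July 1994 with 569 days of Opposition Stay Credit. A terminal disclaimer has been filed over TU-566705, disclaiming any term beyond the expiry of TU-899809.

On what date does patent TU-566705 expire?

Natural term of TU-566705:
  Base: filing + 16 years → 7 July 2010.
  Opposition Stay Credit: +569 days → 27 January 2012.
Expiry of referenced patent TU-899809:
  Base: filing + 16 years → 6 October 2009.
  Product Clearance Extension: 2168 days claimed exceeds the 1427-day cap, so +1427 days → 2 September 2013.
  Opposition Stay Credit: +631 days → 26 May 2015.
Terminal disclaimer: TU-566705 expires on the earlier of 27 January 2012 and 26 May 2015.

2012-01-27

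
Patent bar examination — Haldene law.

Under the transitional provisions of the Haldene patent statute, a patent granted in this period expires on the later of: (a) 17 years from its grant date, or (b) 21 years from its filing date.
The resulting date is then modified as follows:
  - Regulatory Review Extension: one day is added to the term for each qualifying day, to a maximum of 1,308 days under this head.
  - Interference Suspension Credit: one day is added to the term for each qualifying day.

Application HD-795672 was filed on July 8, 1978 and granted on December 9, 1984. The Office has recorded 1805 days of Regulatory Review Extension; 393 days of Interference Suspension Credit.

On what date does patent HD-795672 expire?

(a) grant + 17 years → 9 December 2001.
(b) filing + 21 years → 8 July 1999.
Later of the two: 9 December 2001.
Regulatory Review Extension: 1805 days claimed exceeds the 1308-day cap, so +1308 days → 9 July 2005.
Interference Suspension Credit: +393 days → 6 August 2006.

2006-08-06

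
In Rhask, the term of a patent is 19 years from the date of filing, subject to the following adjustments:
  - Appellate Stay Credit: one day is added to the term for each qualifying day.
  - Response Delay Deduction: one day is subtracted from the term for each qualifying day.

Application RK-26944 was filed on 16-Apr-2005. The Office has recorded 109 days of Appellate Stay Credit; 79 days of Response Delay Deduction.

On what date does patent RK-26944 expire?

2024-05-16

Base term: filing date + 19 years → 16 April 2024.
Appellate Stay Credit: +109 days → 3 August 2024.
Response Delay Deduction: −79 days → 16 May 2024.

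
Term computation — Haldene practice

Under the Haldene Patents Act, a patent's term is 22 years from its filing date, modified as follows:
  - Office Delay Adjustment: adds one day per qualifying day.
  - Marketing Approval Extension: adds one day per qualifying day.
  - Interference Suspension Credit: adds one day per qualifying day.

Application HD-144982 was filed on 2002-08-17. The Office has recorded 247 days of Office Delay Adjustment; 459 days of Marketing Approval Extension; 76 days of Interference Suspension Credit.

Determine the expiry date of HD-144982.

2026-10-08

Base term: filing date + 22 years → 17 August 2024.
Office Delay Adjustment: +247 days → 21 April 2025.
Marketing Approval Extension: +459 days → 24 July 2026.
Interference Suspension Credit: +76 days → 8 October 2026.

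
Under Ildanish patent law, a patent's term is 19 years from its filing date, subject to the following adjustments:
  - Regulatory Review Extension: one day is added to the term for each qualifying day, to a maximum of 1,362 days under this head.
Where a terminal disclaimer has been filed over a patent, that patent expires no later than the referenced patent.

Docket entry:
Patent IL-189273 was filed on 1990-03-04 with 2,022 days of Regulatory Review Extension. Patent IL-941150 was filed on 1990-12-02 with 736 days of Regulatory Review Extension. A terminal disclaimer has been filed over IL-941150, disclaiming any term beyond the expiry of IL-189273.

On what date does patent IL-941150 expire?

2011-12-08

Natural term of IL-941150:
  Base: filing + 19 years → 2 December 2009.
  Regulatory Review Extension: 736 days (within the 1362-day cap) → +736 days → 8 December 2011.
Expiry of referenced patent IL-189273:
  Base: filing + 19 years → 4 March 2009.
  Regulatory Review Extension: 2022 days claimed exceeds the 1362-day cap, so +1362 days → 25 November 2012.
Terminal disclaimer: IL-941150 expires on the earlier of 8 December 2011 and 25 November 2012.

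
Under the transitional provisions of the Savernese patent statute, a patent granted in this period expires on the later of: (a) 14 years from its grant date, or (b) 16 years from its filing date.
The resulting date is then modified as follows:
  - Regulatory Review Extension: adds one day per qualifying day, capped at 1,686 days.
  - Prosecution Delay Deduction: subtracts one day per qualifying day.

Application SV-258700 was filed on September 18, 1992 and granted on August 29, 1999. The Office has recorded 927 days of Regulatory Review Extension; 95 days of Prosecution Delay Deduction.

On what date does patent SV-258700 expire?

(a) grant + 14 years → 29 August 2013.
(b) filing + 16 years → 18 September 2008.
Later of the two: 29 August 2013.
Regulatory Review Extension: 927 days (within the 1686-day cap) → +927 days → 13 March 2016.
Prosecution Delay Deduction: −95 days → 9 December 2015.

2015-12-09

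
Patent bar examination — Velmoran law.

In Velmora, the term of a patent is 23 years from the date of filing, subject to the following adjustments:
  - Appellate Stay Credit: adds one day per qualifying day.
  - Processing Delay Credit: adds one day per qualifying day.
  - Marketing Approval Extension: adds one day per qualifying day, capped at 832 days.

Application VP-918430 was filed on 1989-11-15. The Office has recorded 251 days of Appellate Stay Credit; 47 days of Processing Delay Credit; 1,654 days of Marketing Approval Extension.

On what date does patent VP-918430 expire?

December 20, 2015

Base term: filing date + 23 years → 15 November 2012.
Appellate Stay Credit: +251 days → 24 July 2013.
Processing Delay Credit: +47 days → 9 September 2013.
Marketing Approval Extension: 1654 days claimed exceeds the 832-day cap, so +832 days → 20 December 2015.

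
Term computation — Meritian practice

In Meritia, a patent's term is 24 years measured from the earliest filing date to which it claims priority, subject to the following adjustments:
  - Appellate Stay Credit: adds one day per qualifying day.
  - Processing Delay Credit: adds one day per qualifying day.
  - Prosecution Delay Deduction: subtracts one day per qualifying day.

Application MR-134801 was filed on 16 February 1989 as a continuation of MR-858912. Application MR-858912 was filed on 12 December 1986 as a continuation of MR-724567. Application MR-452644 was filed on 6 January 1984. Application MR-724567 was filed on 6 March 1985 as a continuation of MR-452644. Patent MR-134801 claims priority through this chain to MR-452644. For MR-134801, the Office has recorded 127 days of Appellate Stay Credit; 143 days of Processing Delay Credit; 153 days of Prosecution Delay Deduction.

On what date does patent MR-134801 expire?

Earliest priority filing: 6 January 1984.
Base term: 6 January 1984 + 24 years → 6 January 2008.
Appellate Stay Credit: +127 days → 12 May 2008.
Processing Delay Credit: +143 days → 2 October 2008.
Prosecution Delay Deduction: −153 days → 2 May 2008.

2008-05-02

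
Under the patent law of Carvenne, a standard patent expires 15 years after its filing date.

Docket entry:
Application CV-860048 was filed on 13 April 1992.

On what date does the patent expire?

2007-04-13

Filing date + 15 years → 13 April 2007.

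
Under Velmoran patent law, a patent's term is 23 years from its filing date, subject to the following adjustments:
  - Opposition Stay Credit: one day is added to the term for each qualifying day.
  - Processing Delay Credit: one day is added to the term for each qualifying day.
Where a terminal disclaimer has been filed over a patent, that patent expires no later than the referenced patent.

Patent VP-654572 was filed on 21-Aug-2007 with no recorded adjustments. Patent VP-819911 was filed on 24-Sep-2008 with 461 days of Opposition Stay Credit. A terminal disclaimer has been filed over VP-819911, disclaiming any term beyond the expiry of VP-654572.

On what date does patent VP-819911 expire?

Natural term of VP-819911:
  Base: filing + 23 years → 24 September 2031.
  Opposition Stay Credit: +461 days → 28 December 2032.
Expiry of referenced patent VP-654572:
  Base: filing + 23 years → 21 August 2030.
Terminal disclaimer: VP-819911 expires on the earlier of 28 December 2032 and 21 August 2030.

August 21, 2030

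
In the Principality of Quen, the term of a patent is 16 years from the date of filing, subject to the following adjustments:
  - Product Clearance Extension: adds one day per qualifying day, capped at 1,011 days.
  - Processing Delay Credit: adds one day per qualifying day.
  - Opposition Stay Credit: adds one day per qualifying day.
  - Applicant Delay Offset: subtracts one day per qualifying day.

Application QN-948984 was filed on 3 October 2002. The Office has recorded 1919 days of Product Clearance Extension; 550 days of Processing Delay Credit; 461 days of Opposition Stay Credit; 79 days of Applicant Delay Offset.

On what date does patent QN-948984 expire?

January 28, 2024

Base term: filing date + 16 years → 3 October 2018.
Product Clearance Extension: 1919 days claimed exceeds the 1011-day cap, so +1011 days → 10 July 2021.
Processing Delay Credit: +550 days → 11 January 2023.
Opposition Stay Credit: +461 days → 16 April 2024.
Applicant Delay Offset: −79 days → 28 January 2024.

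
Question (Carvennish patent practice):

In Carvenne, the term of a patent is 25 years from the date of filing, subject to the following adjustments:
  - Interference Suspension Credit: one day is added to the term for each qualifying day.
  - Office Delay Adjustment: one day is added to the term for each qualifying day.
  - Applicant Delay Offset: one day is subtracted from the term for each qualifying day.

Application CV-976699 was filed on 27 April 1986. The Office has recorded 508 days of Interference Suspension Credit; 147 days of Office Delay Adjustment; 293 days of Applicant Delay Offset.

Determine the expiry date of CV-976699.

Base term: filing date + 25 years → 27 April 2011.
Interference Suspension Credit: +508 days → 16 September 2012.
Office Delay Adjustment: +147 days → 10 February 2013.
Applicant Delay Offset: −293 days → 23 April 2012.

2012-04-23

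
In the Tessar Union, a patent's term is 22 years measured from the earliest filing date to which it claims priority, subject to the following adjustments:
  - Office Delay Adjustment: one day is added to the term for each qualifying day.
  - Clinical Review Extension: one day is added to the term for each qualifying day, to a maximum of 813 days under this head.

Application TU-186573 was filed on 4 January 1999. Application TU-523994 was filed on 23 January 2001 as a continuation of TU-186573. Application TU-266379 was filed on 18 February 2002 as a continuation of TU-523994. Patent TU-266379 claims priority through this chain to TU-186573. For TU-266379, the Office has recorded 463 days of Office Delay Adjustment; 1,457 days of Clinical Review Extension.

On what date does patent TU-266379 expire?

2024-07-03

Earliest priority filing: 4 January 1999.
Base term: 4 January 1999 + 22 years → 4 January 2021.
Office Delay Adjustment: +463 days → 12 April 2022.
Clinical Review Extension: 1457 days claimed exceeds the 813-day cap, so +813 days → 3 July 2024.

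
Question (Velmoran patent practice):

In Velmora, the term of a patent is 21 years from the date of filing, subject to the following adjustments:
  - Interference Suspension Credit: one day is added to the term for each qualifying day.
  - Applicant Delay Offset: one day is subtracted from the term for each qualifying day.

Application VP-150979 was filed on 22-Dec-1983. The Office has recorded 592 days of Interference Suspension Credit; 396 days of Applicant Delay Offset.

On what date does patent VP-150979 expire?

2005-07-06

Base term: filing date + 21 years → 22 December 2004.
Interference Suspension Credit: +592 days → 6 August 2006.
Applicant Delay Offset: −396 days → 6 July 2005.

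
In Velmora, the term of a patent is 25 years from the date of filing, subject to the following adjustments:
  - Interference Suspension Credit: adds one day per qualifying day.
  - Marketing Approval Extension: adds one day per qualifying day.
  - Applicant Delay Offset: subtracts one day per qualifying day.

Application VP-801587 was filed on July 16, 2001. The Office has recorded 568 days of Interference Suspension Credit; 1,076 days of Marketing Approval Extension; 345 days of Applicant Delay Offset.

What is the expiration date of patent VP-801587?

Base term: filing date + 25 years → 16 July 2026.
Interference Suspension Credit: +568 days → 4 February 2028.
Marketing Approval Extension: +1076 days → 15 January 2031.
Applicant Delay Offset: −345 days → 4 February 2030.

2030-02-04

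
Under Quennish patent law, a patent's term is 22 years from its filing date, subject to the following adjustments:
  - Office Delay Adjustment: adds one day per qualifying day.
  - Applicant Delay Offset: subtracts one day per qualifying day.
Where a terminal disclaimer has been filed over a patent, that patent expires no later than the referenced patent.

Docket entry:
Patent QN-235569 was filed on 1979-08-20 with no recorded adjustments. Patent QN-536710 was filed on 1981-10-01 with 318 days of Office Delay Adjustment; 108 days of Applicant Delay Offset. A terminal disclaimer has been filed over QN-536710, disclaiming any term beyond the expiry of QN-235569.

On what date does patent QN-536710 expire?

2001-08-20

Natural term of QN-536710:
  Base: filing + 22 years → 1 October 2003.
  Office Delay Adjustment: +318 days → 14 August 2004.
  Applicant Delay Offset: −108 days → 28 April 2004.
Expiry of referenced patent QN-235569:
  Base: filing + 22 years → 20 August 2001.
Terminal disclaimer: QN-536710 expires on the earlier of 28 April 2004 and 20 August 2001.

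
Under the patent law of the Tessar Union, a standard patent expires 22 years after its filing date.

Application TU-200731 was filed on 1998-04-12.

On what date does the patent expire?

Filing date + 22 years → 12 April 2020.

April 12, 2020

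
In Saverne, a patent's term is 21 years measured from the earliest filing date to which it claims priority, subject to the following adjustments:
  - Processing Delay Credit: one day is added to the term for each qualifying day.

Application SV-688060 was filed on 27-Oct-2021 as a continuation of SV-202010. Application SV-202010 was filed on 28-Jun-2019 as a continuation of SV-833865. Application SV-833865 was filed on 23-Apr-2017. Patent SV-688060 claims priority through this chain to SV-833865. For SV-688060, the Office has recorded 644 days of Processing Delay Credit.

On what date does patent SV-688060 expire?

2040-01-27

Earliest priority filing: 23 April 2017.
Base term: 23 April 2017 + 21 years → 23 April 2038.
Processing Delay Credit: +644 days → 27 January 2040.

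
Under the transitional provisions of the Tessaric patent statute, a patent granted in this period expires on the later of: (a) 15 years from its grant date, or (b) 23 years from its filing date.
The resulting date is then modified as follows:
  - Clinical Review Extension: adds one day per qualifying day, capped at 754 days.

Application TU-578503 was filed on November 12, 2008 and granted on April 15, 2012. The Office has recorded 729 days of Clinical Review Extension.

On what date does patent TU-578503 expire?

(a) grant + 15 years → 15 April 2027.
(b) filing + 23 years → 12 November 2031.
Later of the two: 12 November 2031.
Clinical Review Extension: 729 days (within the 754-day cap) → +729 days → 10 November 2033.

2033-11-10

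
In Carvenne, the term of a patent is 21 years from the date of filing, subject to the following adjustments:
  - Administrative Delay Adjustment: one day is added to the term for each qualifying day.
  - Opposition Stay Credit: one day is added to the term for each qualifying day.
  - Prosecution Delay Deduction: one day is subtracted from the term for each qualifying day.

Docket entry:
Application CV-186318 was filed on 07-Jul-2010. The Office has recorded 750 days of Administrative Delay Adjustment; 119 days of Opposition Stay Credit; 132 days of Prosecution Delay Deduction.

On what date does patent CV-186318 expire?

July 13, 2033

Base term: filing date + 21 years → 7 July 2031.
Administrative Delay Adjustment: +750 days → 26 July 2033.
Opposition Stay Credit: +119 days → 22 November 2033.
Prosecution Delay Deduction: −132 days → 13 July 2033.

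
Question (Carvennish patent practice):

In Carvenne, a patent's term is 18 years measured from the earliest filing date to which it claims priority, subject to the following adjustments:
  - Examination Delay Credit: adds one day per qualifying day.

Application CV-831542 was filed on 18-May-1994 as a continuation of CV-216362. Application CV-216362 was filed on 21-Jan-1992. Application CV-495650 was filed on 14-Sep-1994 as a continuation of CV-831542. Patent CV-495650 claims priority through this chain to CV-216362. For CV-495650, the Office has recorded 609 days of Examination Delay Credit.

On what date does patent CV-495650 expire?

2011-09-22

Earliest priority filing: 21 January 1992.
Base term: 21 January 1992 + 18 years → 21 January 2010.
Examination Delay Credit: +609 days → 22 September 2011.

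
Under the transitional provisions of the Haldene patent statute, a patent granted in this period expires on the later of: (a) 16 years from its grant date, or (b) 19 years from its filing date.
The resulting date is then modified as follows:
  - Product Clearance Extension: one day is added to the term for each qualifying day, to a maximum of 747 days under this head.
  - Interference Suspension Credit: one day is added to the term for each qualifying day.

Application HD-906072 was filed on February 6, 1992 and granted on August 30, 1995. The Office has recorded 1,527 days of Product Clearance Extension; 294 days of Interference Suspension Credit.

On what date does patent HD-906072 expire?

July 6, 2014

(a) grant + 16 years → 30 August 2011.
(b) filing + 19 years → 6 February 2011.
Later of the two: 30 August 2011.
Product Clearance Extension: 1527 days claimed exceeds the 747-day cap, so +747 days → 15 September 2013.
Interference Suspension Credit: +294 days → 6 July 2014.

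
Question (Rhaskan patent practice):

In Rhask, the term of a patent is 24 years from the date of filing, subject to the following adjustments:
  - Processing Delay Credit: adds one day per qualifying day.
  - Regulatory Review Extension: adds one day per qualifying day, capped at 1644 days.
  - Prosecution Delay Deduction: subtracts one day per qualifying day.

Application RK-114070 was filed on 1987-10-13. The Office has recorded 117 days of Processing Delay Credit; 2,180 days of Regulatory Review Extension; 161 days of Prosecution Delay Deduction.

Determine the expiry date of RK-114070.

February 29, 2016

Base term: filing date + 24 years → 13 October 2011.
Processing Delay Credit: +117 days → 7 February 2012.
Regulatory Review Extension: 2180 days claimed exceeds the 1644-day cap, so +1644 days → 8 August 2016.
Prosecution Delay Deduction: −161 days → 29 February 2016.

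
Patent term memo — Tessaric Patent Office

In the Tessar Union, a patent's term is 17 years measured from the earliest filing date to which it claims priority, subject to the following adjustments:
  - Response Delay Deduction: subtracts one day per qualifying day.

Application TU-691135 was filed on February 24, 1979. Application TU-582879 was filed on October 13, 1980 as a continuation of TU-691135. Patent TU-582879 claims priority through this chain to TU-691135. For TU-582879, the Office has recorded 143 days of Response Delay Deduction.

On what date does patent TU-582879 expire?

Earliest priority filing: 24 February 1979.
Base term: 24 February 1979 + 17 years → 24 February 1996.
Response Delay Deduction: −143 days → 4 October 1995.

October 4, 1995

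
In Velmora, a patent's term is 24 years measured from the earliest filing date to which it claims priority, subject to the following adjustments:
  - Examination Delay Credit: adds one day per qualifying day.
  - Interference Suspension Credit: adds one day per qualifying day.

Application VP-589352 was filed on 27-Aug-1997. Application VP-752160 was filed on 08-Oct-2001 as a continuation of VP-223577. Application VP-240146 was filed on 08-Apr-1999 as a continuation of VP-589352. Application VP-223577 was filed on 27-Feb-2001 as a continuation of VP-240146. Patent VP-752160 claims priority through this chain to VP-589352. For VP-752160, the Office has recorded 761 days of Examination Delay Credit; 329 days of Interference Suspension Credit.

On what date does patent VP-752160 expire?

Earliest priority filing: 27 August 1997.
Base term: 27 August 1997 + 24 years → 27 August 2021.
Examination Delay Credit: +761 days → 27 September 2023.
Interference Suspension Credit: +329 days → 21 August 2024.

August 21, 2024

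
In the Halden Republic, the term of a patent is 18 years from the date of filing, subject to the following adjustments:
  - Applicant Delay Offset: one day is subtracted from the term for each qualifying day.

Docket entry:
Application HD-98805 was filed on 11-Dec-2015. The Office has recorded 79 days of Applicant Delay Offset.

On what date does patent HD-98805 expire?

September 23, 2033

Base term: filing date + 18 years → 11 December 2033.
Applicant Delay Offset: −79 days → 23 September 2033.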